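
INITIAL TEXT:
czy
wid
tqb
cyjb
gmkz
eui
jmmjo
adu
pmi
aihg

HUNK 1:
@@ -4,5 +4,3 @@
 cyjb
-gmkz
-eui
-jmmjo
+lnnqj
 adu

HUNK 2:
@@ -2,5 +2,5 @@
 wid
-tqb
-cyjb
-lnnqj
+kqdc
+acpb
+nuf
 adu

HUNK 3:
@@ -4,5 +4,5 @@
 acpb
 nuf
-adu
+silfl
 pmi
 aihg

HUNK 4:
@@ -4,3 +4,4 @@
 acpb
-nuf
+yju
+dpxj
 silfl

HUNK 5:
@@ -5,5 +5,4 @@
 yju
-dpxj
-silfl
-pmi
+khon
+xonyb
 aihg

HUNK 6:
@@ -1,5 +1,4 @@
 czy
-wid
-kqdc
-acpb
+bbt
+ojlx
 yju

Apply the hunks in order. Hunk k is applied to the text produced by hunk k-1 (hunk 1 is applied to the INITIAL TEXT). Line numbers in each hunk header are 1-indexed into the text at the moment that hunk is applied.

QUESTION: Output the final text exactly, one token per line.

Answer: czy
bbt
ojlx
yju
khon
xonyb
aihg

Derivation:
Hunk 1: at line 4 remove [gmkz,eui,jmmjo] add [lnnqj] -> 8 lines: czy wid tqb cyjb lnnqj adu pmi aihg
Hunk 2: at line 2 remove [tqb,cyjb,lnnqj] add [kqdc,acpb,nuf] -> 8 lines: czy wid kqdc acpb nuf adu pmi aihg
Hunk 3: at line 4 remove [adu] add [silfl] -> 8 lines: czy wid kqdc acpb nuf silfl pmi aihg
Hunk 4: at line 4 remove [nuf] add [yju,dpxj] -> 9 lines: czy wid kqdc acpb yju dpxj silfl pmi aihg
Hunk 5: at line 5 remove [dpxj,silfl,pmi] add [khon,xonyb] -> 8 lines: czy wid kqdc acpb yju khon xonyb aihg
Hunk 6: at line 1 remove [wid,kqdc,acpb] add [bbt,ojlx] -> 7 lines: czy bbt ojlx yju khon xonyb aihg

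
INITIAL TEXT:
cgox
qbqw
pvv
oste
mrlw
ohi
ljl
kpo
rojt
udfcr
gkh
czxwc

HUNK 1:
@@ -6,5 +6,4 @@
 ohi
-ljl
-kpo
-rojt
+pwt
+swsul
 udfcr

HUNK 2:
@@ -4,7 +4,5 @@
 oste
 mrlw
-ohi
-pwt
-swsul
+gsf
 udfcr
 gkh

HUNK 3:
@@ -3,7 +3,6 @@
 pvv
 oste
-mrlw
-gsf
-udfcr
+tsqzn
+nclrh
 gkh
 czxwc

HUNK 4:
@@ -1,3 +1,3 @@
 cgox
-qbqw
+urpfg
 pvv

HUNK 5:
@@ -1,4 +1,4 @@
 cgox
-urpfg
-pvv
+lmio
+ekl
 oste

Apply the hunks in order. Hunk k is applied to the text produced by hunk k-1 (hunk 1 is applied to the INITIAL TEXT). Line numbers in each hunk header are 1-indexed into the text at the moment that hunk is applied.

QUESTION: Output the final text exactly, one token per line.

Hunk 1: at line 6 remove [ljl,kpo,rojt] add [pwt,swsul] -> 11 lines: cgox qbqw pvv oste mrlw ohi pwt swsul udfcr gkh czxwc
Hunk 2: at line 4 remove [ohi,pwt,swsul] add [gsf] -> 9 lines: cgox qbqw pvv oste mrlw gsf udfcr gkh czxwc
Hunk 3: at line 3 remove [mrlw,gsf,udfcr] add [tsqzn,nclrh] -> 8 lines: cgox qbqw pvv oste tsqzn nclrh gkh czxwc
Hunk 4: at line 1 remove [qbqw] add [urpfg] -> 8 lines: cgox urpfg pvv oste tsqzn nclrh gkh czxwc
Hunk 5: at line 1 remove [urpfg,pvv] add [lmio,ekl] -> 8 lines: cgox lmio ekl oste tsqzn nclrh gkh czxwc

Answer: cgox
lmio
ekl
oste
tsqzn
nclrh
gkh
czxwc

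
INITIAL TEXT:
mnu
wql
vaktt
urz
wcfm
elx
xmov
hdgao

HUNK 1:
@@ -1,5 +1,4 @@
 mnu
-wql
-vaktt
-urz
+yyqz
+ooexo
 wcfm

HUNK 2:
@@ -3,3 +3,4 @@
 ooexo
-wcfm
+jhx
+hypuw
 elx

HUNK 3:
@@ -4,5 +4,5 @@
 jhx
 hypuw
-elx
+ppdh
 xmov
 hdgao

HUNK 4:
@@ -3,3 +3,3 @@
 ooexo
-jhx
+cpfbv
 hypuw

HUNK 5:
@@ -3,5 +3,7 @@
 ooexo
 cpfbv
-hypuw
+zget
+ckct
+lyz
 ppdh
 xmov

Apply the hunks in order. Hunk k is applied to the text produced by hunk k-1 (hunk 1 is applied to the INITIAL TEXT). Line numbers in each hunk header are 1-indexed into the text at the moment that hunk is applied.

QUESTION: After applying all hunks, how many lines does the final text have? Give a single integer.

Answer: 10

Derivation:
Hunk 1: at line 1 remove [wql,vaktt,urz] add [yyqz,ooexo] -> 7 lines: mnu yyqz ooexo wcfm elx xmov hdgao
Hunk 2: at line 3 remove [wcfm] add [jhx,hypuw] -> 8 lines: mnu yyqz ooexo jhx hypuw elx xmov hdgao
Hunk 3: at line 4 remove [elx] add [ppdh] -> 8 lines: mnu yyqz ooexo jhx hypuw ppdh xmov hdgao
Hunk 4: at line 3 remove [jhx] add [cpfbv] -> 8 lines: mnu yyqz ooexo cpfbv hypuw ppdh xmov hdgao
Hunk 5: at line 3 remove [hypuw] add [zget,ckct,lyz] -> 10 lines: mnu yyqz ooexo cpfbv zget ckct lyz ppdh xmov hdgao
Final line count: 10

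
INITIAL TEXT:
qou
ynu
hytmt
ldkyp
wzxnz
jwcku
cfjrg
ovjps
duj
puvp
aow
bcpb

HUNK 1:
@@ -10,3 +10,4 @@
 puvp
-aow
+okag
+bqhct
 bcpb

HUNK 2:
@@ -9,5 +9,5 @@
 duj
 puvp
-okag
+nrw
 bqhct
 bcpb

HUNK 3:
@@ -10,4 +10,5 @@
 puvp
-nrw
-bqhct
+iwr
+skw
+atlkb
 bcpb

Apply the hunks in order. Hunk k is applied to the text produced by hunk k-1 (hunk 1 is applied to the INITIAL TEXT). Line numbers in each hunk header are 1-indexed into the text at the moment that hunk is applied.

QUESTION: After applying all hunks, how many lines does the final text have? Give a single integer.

Answer: 14

Derivation:
Hunk 1: at line 10 remove [aow] add [okag,bqhct] -> 13 lines: qou ynu hytmt ldkyp wzxnz jwcku cfjrg ovjps duj puvp okag bqhct bcpb
Hunk 2: at line 9 remove [okag] add [nrw] -> 13 lines: qou ynu hytmt ldkyp wzxnz jwcku cfjrg ovjps duj puvp nrw bqhct bcpb
Hunk 3: at line 10 remove [nrw,bqhct] add [iwr,skw,atlkb] -> 14 lines: qou ynu hytmt ldkyp wzxnz jwcku cfjrg ovjps duj puvp iwr skw atlkb bcpb
Final line count: 14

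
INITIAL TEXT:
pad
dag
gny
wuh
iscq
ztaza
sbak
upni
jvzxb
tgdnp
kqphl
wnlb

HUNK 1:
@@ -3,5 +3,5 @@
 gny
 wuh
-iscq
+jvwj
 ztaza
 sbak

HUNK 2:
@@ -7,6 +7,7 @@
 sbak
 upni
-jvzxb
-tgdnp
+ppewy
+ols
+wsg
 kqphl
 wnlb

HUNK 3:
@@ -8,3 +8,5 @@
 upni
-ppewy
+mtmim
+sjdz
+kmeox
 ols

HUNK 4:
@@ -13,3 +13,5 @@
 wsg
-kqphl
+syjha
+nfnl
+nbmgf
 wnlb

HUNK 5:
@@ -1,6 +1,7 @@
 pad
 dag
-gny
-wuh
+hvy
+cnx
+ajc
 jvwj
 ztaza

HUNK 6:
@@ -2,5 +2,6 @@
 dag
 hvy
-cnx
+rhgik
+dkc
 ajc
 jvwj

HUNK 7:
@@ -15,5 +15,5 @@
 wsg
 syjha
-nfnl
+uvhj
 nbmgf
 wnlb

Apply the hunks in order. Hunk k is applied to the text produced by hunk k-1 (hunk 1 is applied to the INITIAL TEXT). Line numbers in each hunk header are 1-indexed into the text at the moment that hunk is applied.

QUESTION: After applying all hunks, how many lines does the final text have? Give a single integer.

Hunk 1: at line 3 remove [iscq] add [jvwj] -> 12 lines: pad dag gny wuh jvwj ztaza sbak upni jvzxb tgdnp kqphl wnlb
Hunk 2: at line 7 remove [jvzxb,tgdnp] add [ppewy,ols,wsg] -> 13 lines: pad dag gny wuh jvwj ztaza sbak upni ppewy ols wsg kqphl wnlb
Hunk 3: at line 8 remove [ppewy] add [mtmim,sjdz,kmeox] -> 15 lines: pad dag gny wuh jvwj ztaza sbak upni mtmim sjdz kmeox ols wsg kqphl wnlb
Hunk 4: at line 13 remove [kqphl] add [syjha,nfnl,nbmgf] -> 17 lines: pad dag gny wuh jvwj ztaza sbak upni mtmim sjdz kmeox ols wsg syjha nfnl nbmgf wnlb
Hunk 5: at line 1 remove [gny,wuh] add [hvy,cnx,ajc] -> 18 lines: pad dag hvy cnx ajc jvwj ztaza sbak upni mtmim sjdz kmeox ols wsg syjha nfnl nbmgf wnlb
Hunk 6: at line 2 remove [cnx] add [rhgik,dkc] -> 19 lines: pad dag hvy rhgik dkc ajc jvwj ztaza sbak upni mtmim sjdz kmeox ols wsg syjha nfnl nbmgf wnlb
Hunk 7: at line 15 remove [nfnl] add [uvhj] -> 19 lines: pad dag hvy rhgik dkc ajc jvwj ztaza sbak upni mtmim sjdz kmeox ols wsg syjha uvhj nbmgf wnlb
Final line count: 19

Answer: 19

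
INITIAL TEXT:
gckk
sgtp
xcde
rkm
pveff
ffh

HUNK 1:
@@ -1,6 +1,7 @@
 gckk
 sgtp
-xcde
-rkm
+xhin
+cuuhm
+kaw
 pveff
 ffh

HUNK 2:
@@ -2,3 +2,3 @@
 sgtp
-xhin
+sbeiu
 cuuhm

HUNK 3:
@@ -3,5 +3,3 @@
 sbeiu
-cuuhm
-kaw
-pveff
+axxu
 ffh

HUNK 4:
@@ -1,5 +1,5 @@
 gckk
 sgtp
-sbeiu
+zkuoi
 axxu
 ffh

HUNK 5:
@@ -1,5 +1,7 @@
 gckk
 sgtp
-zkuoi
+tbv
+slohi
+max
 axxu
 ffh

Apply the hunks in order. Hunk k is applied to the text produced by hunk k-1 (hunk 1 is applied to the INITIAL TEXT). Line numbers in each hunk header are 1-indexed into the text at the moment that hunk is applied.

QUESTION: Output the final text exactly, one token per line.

Answer: gckk
sgtp
tbv
slohi
max
axxu
ffh

Derivation:
Hunk 1: at line 1 remove [xcde,rkm] add [xhin,cuuhm,kaw] -> 7 lines: gckk sgtp xhin cuuhm kaw pveff ffh
Hunk 2: at line 2 remove [xhin] add [sbeiu] -> 7 lines: gckk sgtp sbeiu cuuhm kaw pveff ffh
Hunk 3: at line 3 remove [cuuhm,kaw,pveff] add [axxu] -> 5 lines: gckk sgtp sbeiu axxu ffh
Hunk 4: at line 1 remove [sbeiu] add [zkuoi] -> 5 lines: gckk sgtp zkuoi axxu ffh
Hunk 5: at line 1 remove [zkuoi] add [tbv,slohi,max] -> 7 lines: gckk sgtp tbv slohi max axxu ffh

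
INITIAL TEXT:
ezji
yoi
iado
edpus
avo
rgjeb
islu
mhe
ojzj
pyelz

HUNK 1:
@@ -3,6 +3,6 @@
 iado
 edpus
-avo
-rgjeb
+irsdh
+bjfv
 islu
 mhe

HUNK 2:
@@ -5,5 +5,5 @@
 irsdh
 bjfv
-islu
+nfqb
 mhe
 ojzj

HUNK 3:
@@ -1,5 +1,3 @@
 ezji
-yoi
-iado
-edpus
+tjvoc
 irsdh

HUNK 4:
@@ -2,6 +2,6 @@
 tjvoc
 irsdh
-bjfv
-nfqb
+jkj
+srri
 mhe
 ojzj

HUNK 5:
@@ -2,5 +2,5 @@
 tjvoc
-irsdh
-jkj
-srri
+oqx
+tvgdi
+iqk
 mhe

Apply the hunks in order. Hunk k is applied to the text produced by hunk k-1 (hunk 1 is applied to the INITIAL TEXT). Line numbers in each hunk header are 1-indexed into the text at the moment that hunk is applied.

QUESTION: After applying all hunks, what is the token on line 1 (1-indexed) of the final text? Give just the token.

Hunk 1: at line 3 remove [avo,rgjeb] add [irsdh,bjfv] -> 10 lines: ezji yoi iado edpus irsdh bjfv islu mhe ojzj pyelz
Hunk 2: at line 5 remove [islu] add [nfqb] -> 10 lines: ezji yoi iado edpus irsdh bjfv nfqb mhe ojzj pyelz
Hunk 3: at line 1 remove [yoi,iado,edpus] add [tjvoc] -> 8 lines: ezji tjvoc irsdh bjfv nfqb mhe ojzj pyelz
Hunk 4: at line 2 remove [bjfv,nfqb] add [jkj,srri] -> 8 lines: ezji tjvoc irsdh jkj srri mhe ojzj pyelz
Hunk 5: at line 2 remove [irsdh,jkj,srri] add [oqx,tvgdi,iqk] -> 8 lines: ezji tjvoc oqx tvgdi iqk mhe ojzj pyelz
Final line 1: ezji

Answer: ezji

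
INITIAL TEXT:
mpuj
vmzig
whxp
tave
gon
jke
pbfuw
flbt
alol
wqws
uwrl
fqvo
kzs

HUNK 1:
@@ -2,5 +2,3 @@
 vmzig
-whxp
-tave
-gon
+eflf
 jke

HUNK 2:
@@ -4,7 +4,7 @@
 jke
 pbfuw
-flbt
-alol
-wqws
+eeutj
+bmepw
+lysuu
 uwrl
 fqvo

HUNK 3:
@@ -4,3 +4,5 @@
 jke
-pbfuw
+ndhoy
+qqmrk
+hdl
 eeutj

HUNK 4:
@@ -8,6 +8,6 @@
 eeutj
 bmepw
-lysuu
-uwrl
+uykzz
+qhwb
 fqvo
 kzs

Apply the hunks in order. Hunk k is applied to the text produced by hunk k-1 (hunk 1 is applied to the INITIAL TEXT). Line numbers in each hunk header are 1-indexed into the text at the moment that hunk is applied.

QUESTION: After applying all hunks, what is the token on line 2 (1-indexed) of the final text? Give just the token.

Hunk 1: at line 2 remove [whxp,tave,gon] add [eflf] -> 11 lines: mpuj vmzig eflf jke pbfuw flbt alol wqws uwrl fqvo kzs
Hunk 2: at line 4 remove [flbt,alol,wqws] add [eeutj,bmepw,lysuu] -> 11 lines: mpuj vmzig eflf jke pbfuw eeutj bmepw lysuu uwrl fqvo kzs
Hunk 3: at line 4 remove [pbfuw] add [ndhoy,qqmrk,hdl] -> 13 lines: mpuj vmzig eflf jke ndhoy qqmrk hdl eeutj bmepw lysuu uwrl fqvo kzs
Hunk 4: at line 8 remove [lysuu,uwrl] add [uykzz,qhwb] -> 13 lines: mpuj vmzig eflf jke ndhoy qqmrk hdl eeutj bmepw uykzz qhwb fqvo kzs
Final line 2: vmzig

Answer: vmzig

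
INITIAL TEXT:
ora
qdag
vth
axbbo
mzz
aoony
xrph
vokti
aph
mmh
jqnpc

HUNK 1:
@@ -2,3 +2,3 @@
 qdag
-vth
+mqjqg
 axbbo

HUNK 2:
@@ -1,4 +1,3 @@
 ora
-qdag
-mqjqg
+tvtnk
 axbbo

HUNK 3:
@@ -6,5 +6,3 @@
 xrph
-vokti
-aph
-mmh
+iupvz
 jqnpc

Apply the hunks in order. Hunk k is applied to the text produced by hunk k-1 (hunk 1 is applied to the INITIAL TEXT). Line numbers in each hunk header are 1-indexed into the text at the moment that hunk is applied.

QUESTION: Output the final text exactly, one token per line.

Hunk 1: at line 2 remove [vth] add [mqjqg] -> 11 lines: ora qdag mqjqg axbbo mzz aoony xrph vokti aph mmh jqnpc
Hunk 2: at line 1 remove [qdag,mqjqg] add [tvtnk] -> 10 lines: ora tvtnk axbbo mzz aoony xrph vokti aph mmh jqnpc
Hunk 3: at line 6 remove [vokti,aph,mmh] add [iupvz] -> 8 lines: ora tvtnk axbbo mzz aoony xrph iupvz jqnpc

Answer: ora
tvtnk
axbbo
mzz
aoony
xrph
iupvz
jqnpc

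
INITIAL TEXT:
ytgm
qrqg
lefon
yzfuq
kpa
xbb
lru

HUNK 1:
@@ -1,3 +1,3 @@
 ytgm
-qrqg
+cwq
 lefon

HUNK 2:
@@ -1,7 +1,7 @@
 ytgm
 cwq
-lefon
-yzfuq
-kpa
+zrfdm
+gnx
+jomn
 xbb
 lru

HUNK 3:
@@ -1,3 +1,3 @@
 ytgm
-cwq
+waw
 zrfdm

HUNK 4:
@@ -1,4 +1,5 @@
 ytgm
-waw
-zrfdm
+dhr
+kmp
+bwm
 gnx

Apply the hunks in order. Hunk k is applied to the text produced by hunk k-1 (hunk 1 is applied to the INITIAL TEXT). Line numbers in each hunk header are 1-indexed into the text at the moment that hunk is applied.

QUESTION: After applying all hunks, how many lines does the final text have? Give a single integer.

Answer: 8

Derivation:
Hunk 1: at line 1 remove [qrqg] add [cwq] -> 7 lines: ytgm cwq lefon yzfuq kpa xbb lru
Hunk 2: at line 1 remove [lefon,yzfuq,kpa] add [zrfdm,gnx,jomn] -> 7 lines: ytgm cwq zrfdm gnx jomn xbb lru
Hunk 3: at line 1 remove [cwq] add [waw] -> 7 lines: ytgm waw zrfdm gnx jomn xbb lru
Hunk 4: at line 1 remove [waw,zrfdm] add [dhr,kmp,bwm] -> 8 lines: ytgm dhr kmp bwm gnx jomn xbb lru
Final line count: 8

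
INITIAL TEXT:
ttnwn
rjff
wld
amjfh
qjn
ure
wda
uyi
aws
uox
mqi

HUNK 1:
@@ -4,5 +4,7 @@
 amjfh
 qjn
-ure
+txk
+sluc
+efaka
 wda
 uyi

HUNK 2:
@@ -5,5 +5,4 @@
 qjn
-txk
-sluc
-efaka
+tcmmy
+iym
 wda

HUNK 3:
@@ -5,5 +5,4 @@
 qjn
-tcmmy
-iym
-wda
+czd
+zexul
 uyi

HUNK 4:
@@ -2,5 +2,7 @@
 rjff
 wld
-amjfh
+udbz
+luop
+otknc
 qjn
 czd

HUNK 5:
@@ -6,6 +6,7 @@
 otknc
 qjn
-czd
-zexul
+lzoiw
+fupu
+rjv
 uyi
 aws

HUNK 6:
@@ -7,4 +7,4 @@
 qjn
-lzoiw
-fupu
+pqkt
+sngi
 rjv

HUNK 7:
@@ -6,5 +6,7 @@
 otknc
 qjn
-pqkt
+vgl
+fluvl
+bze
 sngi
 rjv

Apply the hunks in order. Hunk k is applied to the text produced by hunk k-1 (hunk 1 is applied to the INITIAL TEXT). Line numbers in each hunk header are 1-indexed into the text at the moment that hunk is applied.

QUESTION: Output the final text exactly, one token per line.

Answer: ttnwn
rjff
wld
udbz
luop
otknc
qjn
vgl
fluvl
bze
sngi
rjv
uyi
aws
uox
mqi

Derivation:
Hunk 1: at line 4 remove [ure] add [txk,sluc,efaka] -> 13 lines: ttnwn rjff wld amjfh qjn txk sluc efaka wda uyi aws uox mqi
Hunk 2: at line 5 remove [txk,sluc,efaka] add [tcmmy,iym] -> 12 lines: ttnwn rjff wld amjfh qjn tcmmy iym wda uyi aws uox mqi
Hunk 3: at line 5 remove [tcmmy,iym,wda] add [czd,zexul] -> 11 lines: ttnwn rjff wld amjfh qjn czd zexul uyi aws uox mqi
Hunk 4: at line 2 remove [amjfh] add [udbz,luop,otknc] -> 13 lines: ttnwn rjff wld udbz luop otknc qjn czd zexul uyi aws uox mqi
Hunk 5: at line 6 remove [czd,zexul] add [lzoiw,fupu,rjv] -> 14 lines: ttnwn rjff wld udbz luop otknc qjn lzoiw fupu rjv uyi aws uox mqi
Hunk 6: at line 7 remove [lzoiw,fupu] add [pqkt,sngi] -> 14 lines: ttnwn rjff wld udbz luop otknc qjn pqkt sngi rjv uyi aws uox mqi
Hunk 7: at line 6 remove [pqkt] add [vgl,fluvl,bze] -> 16 lines: ttnwn rjff wld udbz luop otknc qjn vgl fluvl bze sngi rjv uyi aws uox mqi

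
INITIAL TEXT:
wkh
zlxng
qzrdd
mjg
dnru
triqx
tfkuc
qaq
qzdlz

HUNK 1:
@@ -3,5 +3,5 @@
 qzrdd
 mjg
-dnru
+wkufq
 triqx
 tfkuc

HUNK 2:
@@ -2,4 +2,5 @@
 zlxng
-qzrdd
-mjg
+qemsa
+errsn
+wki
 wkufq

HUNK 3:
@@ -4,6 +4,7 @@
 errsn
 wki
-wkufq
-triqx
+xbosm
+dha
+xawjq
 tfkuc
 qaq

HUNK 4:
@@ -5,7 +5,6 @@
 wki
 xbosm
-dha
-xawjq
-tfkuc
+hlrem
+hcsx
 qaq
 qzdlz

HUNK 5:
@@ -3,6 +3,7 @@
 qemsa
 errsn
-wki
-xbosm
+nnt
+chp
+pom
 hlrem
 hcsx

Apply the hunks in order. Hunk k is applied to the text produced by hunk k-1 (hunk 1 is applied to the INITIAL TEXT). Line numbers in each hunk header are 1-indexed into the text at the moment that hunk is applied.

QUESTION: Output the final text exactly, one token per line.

Answer: wkh
zlxng
qemsa
errsn
nnt
chp
pom
hlrem
hcsx
qaq
qzdlz

Derivation:
Hunk 1: at line 3 remove [dnru] add [wkufq] -> 9 lines: wkh zlxng qzrdd mjg wkufq triqx tfkuc qaq qzdlz
Hunk 2: at line 2 remove [qzrdd,mjg] add [qemsa,errsn,wki] -> 10 lines: wkh zlxng qemsa errsn wki wkufq triqx tfkuc qaq qzdlz
Hunk 3: at line 4 remove [wkufq,triqx] add [xbosm,dha,xawjq] -> 11 lines: wkh zlxng qemsa errsn wki xbosm dha xawjq tfkuc qaq qzdlz
Hunk 4: at line 5 remove [dha,xawjq,tfkuc] add [hlrem,hcsx] -> 10 lines: wkh zlxng qemsa errsn wki xbosm hlrem hcsx qaq qzdlz
Hunk 5: at line 3 remove [wki,xbosm] add [nnt,chp,pom] -> 11 lines: wkh zlxng qemsa errsn nnt chp pom hlrem hcsx qaq qzdlz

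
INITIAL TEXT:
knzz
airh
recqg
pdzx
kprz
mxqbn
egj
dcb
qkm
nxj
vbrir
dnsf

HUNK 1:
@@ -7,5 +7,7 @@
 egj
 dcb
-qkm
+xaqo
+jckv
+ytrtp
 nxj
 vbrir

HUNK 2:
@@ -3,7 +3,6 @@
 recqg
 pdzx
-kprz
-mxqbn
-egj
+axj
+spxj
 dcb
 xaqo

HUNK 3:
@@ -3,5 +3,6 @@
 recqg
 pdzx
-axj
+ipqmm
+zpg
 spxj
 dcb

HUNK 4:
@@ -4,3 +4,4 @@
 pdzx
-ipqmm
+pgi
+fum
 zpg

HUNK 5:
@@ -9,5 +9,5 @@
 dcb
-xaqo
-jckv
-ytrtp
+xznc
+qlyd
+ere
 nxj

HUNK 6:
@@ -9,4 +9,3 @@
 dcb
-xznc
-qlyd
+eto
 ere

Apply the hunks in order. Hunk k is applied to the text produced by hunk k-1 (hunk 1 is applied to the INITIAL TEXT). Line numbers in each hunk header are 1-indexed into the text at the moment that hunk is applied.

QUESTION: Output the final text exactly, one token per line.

Answer: knzz
airh
recqg
pdzx
pgi
fum
zpg
spxj
dcb
eto
ere
nxj
vbrir
dnsf

Derivation:
Hunk 1: at line 7 remove [qkm] add [xaqo,jckv,ytrtp] -> 14 lines: knzz airh recqg pdzx kprz mxqbn egj dcb xaqo jckv ytrtp nxj vbrir dnsf
Hunk 2: at line 3 remove [kprz,mxqbn,egj] add [axj,spxj] -> 13 lines: knzz airh recqg pdzx axj spxj dcb xaqo jckv ytrtp nxj vbrir dnsf
Hunk 3: at line 3 remove [axj] add [ipqmm,zpg] -> 14 lines: knzz airh recqg pdzx ipqmm zpg spxj dcb xaqo jckv ytrtp nxj vbrir dnsf
Hunk 4: at line 4 remove [ipqmm] add [pgi,fum] -> 15 lines: knzz airh recqg pdzx pgi fum zpg spxj dcb xaqo jckv ytrtp nxj vbrir dnsf
Hunk 5: at line 9 remove [xaqo,jckv,ytrtp] add [xznc,qlyd,ere] -> 15 lines: knzz airh recqg pdzx pgi fum zpg spxj dcb xznc qlyd ere nxj vbrir dnsf
Hunk 6: at line 9 remove [xznc,qlyd] add [eto] -> 14 lines: knzz airh recqg pdzx pgi fum zpg spxj dcb eto ere nxj vbrir dnsf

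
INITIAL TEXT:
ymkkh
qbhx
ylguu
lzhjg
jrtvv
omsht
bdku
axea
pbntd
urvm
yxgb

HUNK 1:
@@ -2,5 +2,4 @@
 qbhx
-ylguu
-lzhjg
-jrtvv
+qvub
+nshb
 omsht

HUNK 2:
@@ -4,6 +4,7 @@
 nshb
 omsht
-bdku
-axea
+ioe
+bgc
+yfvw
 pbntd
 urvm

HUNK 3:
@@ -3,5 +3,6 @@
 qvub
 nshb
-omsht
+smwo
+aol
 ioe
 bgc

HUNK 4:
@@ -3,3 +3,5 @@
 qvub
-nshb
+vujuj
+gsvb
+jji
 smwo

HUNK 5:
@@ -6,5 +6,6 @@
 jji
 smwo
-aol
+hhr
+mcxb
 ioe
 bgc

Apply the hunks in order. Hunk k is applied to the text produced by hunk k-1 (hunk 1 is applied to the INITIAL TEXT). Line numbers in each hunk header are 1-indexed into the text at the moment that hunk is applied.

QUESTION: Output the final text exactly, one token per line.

Answer: ymkkh
qbhx
qvub
vujuj
gsvb
jji
smwo
hhr
mcxb
ioe
bgc
yfvw
pbntd
urvm
yxgb

Derivation:
Hunk 1: at line 2 remove [ylguu,lzhjg,jrtvv] add [qvub,nshb] -> 10 lines: ymkkh qbhx qvub nshb omsht bdku axea pbntd urvm yxgb
Hunk 2: at line 4 remove [bdku,axea] add [ioe,bgc,yfvw] -> 11 lines: ymkkh qbhx qvub nshb omsht ioe bgc yfvw pbntd urvm yxgb
Hunk 3: at line 3 remove [omsht] add [smwo,aol] -> 12 lines: ymkkh qbhx qvub nshb smwo aol ioe bgc yfvw pbntd urvm yxgb
Hunk 4: at line 3 remove [nshb] add [vujuj,gsvb,jji] -> 14 lines: ymkkh qbhx qvub vujuj gsvb jji smwo aol ioe bgc yfvw pbntd urvm yxgb
Hunk 5: at line 6 remove [aol] add [hhr,mcxb] -> 15 lines: ymkkh qbhx qvub vujuj gsvb jji smwo hhr mcxb ioe bgc yfvw pbntd urvm yxgb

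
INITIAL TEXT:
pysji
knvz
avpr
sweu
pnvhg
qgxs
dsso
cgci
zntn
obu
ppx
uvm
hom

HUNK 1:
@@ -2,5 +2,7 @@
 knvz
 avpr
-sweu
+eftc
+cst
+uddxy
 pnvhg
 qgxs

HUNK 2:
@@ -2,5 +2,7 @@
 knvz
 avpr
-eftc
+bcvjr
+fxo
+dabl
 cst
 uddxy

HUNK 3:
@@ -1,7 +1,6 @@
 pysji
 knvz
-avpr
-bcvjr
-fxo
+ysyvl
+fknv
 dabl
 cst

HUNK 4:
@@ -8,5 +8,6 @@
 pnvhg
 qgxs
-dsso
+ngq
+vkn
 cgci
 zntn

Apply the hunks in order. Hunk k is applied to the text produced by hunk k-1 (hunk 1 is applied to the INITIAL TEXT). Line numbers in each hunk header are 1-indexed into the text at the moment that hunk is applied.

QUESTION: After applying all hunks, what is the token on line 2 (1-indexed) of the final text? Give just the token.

Hunk 1: at line 2 remove [sweu] add [eftc,cst,uddxy] -> 15 lines: pysji knvz avpr eftc cst uddxy pnvhg qgxs dsso cgci zntn obu ppx uvm hom
Hunk 2: at line 2 remove [eftc] add [bcvjr,fxo,dabl] -> 17 lines: pysji knvz avpr bcvjr fxo dabl cst uddxy pnvhg qgxs dsso cgci zntn obu ppx uvm hom
Hunk 3: at line 1 remove [avpr,bcvjr,fxo] add [ysyvl,fknv] -> 16 lines: pysji knvz ysyvl fknv dabl cst uddxy pnvhg qgxs dsso cgci zntn obu ppx uvm hom
Hunk 4: at line 8 remove [dsso] add [ngq,vkn] -> 17 lines: pysji knvz ysyvl fknv dabl cst uddxy pnvhg qgxs ngq vkn cgci zntn obu ppx uvm hom
Final line 2: knvz

Answer: knvz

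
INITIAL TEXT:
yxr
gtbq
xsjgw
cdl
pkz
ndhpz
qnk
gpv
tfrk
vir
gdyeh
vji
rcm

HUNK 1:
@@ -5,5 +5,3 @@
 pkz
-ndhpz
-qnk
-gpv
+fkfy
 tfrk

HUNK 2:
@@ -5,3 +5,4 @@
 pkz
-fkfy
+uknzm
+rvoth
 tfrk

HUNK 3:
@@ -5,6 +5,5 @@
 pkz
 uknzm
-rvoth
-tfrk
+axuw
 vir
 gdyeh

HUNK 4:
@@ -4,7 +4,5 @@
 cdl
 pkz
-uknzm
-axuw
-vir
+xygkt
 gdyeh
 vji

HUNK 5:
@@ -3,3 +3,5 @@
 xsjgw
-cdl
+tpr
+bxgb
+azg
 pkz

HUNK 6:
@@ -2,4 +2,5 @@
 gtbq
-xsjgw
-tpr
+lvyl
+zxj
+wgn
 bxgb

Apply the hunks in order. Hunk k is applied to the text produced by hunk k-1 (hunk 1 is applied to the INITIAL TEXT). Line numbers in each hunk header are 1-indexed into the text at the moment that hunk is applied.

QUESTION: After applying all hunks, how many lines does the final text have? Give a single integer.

Hunk 1: at line 5 remove [ndhpz,qnk,gpv] add [fkfy] -> 11 lines: yxr gtbq xsjgw cdl pkz fkfy tfrk vir gdyeh vji rcm
Hunk 2: at line 5 remove [fkfy] add [uknzm,rvoth] -> 12 lines: yxr gtbq xsjgw cdl pkz uknzm rvoth tfrk vir gdyeh vji rcm
Hunk 3: at line 5 remove [rvoth,tfrk] add [axuw] -> 11 lines: yxr gtbq xsjgw cdl pkz uknzm axuw vir gdyeh vji rcm
Hunk 4: at line 4 remove [uknzm,axuw,vir] add [xygkt] -> 9 lines: yxr gtbq xsjgw cdl pkz xygkt gdyeh vji rcm
Hunk 5: at line 3 remove [cdl] add [tpr,bxgb,azg] -> 11 lines: yxr gtbq xsjgw tpr bxgb azg pkz xygkt gdyeh vji rcm
Hunk 6: at line 2 remove [xsjgw,tpr] add [lvyl,zxj,wgn] -> 12 lines: yxr gtbq lvyl zxj wgn bxgb azg pkz xygkt gdyeh vji rcm
Final line count: 12

Answer: 12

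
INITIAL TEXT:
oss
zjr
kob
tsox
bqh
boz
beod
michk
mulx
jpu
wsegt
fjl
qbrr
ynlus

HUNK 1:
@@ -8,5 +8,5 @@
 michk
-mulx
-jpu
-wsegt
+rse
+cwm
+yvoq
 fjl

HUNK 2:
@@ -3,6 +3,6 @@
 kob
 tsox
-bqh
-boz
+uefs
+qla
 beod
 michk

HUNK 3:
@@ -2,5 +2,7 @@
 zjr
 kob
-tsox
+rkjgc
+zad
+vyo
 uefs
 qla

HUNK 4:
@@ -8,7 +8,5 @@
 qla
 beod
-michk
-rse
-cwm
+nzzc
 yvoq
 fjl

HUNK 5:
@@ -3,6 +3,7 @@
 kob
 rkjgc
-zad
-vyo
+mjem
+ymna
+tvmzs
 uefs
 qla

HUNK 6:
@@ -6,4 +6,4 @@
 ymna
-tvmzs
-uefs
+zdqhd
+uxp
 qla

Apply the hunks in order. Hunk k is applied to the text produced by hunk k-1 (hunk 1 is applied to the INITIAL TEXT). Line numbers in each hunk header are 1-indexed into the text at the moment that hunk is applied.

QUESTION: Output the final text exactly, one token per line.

Hunk 1: at line 8 remove [mulx,jpu,wsegt] add [rse,cwm,yvoq] -> 14 lines: oss zjr kob tsox bqh boz beod michk rse cwm yvoq fjl qbrr ynlus
Hunk 2: at line 3 remove [bqh,boz] add [uefs,qla] -> 14 lines: oss zjr kob tsox uefs qla beod michk rse cwm yvoq fjl qbrr ynlus
Hunk 3: at line 2 remove [tsox] add [rkjgc,zad,vyo] -> 16 lines: oss zjr kob rkjgc zad vyo uefs qla beod michk rse cwm yvoq fjl qbrr ynlus
Hunk 4: at line 8 remove [michk,rse,cwm] add [nzzc] -> 14 lines: oss zjr kob rkjgc zad vyo uefs qla beod nzzc yvoq fjl qbrr ynlus
Hunk 5: at line 3 remove [zad,vyo] add [mjem,ymna,tvmzs] -> 15 lines: oss zjr kob rkjgc mjem ymna tvmzs uefs qla beod nzzc yvoq fjl qbrr ynlus
Hunk 6: at line 6 remove [tvmzs,uefs] add [zdqhd,uxp] -> 15 lines: oss zjr kob rkjgc mjem ymna zdqhd uxp qla beod nzzc yvoq fjl qbrr ynlus

Answer: oss
zjr
kob
rkjgc
mjem
ymna
zdqhd
uxp
qla
beod
nzzc
yvoq
fjl
qbrr
ynlus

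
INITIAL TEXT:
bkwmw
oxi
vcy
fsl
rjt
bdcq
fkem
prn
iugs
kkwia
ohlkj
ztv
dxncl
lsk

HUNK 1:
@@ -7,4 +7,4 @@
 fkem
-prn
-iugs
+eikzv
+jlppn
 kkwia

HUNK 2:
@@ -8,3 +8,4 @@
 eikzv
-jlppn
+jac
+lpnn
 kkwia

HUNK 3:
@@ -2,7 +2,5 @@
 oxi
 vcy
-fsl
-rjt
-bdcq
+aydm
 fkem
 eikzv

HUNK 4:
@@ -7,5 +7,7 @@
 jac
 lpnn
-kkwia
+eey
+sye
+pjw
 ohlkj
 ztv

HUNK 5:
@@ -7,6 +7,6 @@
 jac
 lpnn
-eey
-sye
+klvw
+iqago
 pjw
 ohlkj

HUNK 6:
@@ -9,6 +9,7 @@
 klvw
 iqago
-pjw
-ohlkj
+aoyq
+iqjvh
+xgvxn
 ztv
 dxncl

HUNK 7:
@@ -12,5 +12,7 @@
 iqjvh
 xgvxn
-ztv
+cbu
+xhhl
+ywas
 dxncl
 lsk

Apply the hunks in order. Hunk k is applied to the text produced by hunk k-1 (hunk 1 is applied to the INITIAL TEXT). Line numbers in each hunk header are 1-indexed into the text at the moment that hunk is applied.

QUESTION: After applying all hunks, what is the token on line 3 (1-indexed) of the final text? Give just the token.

Answer: vcy

Derivation:
Hunk 1: at line 7 remove [prn,iugs] add [eikzv,jlppn] -> 14 lines: bkwmw oxi vcy fsl rjt bdcq fkem eikzv jlppn kkwia ohlkj ztv dxncl lsk
Hunk 2: at line 8 remove [jlppn] add [jac,lpnn] -> 15 lines: bkwmw oxi vcy fsl rjt bdcq fkem eikzv jac lpnn kkwia ohlkj ztv dxncl lsk
Hunk 3: at line 2 remove [fsl,rjt,bdcq] add [aydm] -> 13 lines: bkwmw oxi vcy aydm fkem eikzv jac lpnn kkwia ohlkj ztv dxncl lsk
Hunk 4: at line 7 remove [kkwia] add [eey,sye,pjw] -> 15 lines: bkwmw oxi vcy aydm fkem eikzv jac lpnn eey sye pjw ohlkj ztv dxncl lsk
Hunk 5: at line 7 remove [eey,sye] add [klvw,iqago] -> 15 lines: bkwmw oxi vcy aydm fkem eikzv jac lpnn klvw iqago pjw ohlkj ztv dxncl lsk
Hunk 6: at line 9 remove [pjw,ohlkj] add [aoyq,iqjvh,xgvxn] -> 16 lines: bkwmw oxi vcy aydm fkem eikzv jac lpnn klvw iqago aoyq iqjvh xgvxn ztv dxncl lsk
Hunk 7: at line 12 remove [ztv] add [cbu,xhhl,ywas] -> 18 lines: bkwmw oxi vcy aydm fkem eikzv jac lpnn klvw iqago aoyq iqjvh xgvxn cbu xhhl ywas dxncl lsk
Final line 3: vcy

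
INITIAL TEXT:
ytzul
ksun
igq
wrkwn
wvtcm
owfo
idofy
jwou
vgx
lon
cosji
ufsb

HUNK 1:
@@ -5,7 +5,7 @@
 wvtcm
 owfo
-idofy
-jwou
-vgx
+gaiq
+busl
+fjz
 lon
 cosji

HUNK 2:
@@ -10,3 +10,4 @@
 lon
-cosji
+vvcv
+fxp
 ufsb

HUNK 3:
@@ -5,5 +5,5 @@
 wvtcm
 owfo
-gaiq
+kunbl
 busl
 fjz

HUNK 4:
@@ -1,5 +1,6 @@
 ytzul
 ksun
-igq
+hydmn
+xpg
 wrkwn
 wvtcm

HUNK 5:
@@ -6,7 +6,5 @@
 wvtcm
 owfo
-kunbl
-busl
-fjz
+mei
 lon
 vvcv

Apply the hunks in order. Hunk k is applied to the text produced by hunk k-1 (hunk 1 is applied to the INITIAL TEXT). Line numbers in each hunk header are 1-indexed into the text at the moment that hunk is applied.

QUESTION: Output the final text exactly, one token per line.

Hunk 1: at line 5 remove [idofy,jwou,vgx] add [gaiq,busl,fjz] -> 12 lines: ytzul ksun igq wrkwn wvtcm owfo gaiq busl fjz lon cosji ufsb
Hunk 2: at line 10 remove [cosji] add [vvcv,fxp] -> 13 lines: ytzul ksun igq wrkwn wvtcm owfo gaiq busl fjz lon vvcv fxp ufsb
Hunk 3: at line 5 remove [gaiq] add [kunbl] -> 13 lines: ytzul ksun igq wrkwn wvtcm owfo kunbl busl fjz lon vvcv fxp ufsb
Hunk 4: at line 1 remove [igq] add [hydmn,xpg] -> 14 lines: ytzul ksun hydmn xpg wrkwn wvtcm owfo kunbl busl fjz lon vvcv fxp ufsb
Hunk 5: at line 6 remove [kunbl,busl,fjz] add [mei] -> 12 lines: ytzul ksun hydmn xpg wrkwn wvtcm owfo mei lon vvcv fxp ufsb

Answer: ytzul
ksun
hydmn
xpg
wrkwn
wvtcm
owfo
mei
lon
vvcv
fxp
ufsb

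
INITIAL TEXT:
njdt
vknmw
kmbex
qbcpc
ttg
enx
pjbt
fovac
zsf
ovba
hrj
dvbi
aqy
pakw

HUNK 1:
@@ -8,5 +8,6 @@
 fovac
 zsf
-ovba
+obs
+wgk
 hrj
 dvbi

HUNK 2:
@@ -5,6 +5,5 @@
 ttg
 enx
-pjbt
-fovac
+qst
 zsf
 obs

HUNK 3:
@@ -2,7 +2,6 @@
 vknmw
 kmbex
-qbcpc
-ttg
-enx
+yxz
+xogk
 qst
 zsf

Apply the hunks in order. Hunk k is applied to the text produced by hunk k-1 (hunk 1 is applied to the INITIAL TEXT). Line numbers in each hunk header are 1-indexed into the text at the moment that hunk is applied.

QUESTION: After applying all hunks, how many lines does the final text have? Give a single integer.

Hunk 1: at line 8 remove [ovba] add [obs,wgk] -> 15 lines: njdt vknmw kmbex qbcpc ttg enx pjbt fovac zsf obs wgk hrj dvbi aqy pakw
Hunk 2: at line 5 remove [pjbt,fovac] add [qst] -> 14 lines: njdt vknmw kmbex qbcpc ttg enx qst zsf obs wgk hrj dvbi aqy pakw
Hunk 3: at line 2 remove [qbcpc,ttg,enx] add [yxz,xogk] -> 13 lines: njdt vknmw kmbex yxz xogk qst zsf obs wgk hrj dvbi aqy pakw
Final line count: 13

Answer: 13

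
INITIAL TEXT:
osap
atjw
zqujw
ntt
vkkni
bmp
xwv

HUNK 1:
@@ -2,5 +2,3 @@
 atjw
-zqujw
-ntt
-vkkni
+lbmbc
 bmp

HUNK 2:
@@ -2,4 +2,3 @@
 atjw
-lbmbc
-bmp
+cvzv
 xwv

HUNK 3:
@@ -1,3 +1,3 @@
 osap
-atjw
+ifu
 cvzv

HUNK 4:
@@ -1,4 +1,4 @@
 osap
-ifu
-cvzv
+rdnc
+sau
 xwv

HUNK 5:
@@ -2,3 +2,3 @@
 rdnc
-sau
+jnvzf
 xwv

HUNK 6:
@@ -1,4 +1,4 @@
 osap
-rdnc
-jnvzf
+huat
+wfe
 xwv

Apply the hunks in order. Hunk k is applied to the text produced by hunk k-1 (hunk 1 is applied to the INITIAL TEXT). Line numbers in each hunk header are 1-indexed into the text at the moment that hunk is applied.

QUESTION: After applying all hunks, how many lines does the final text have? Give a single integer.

Answer: 4

Derivation:
Hunk 1: at line 2 remove [zqujw,ntt,vkkni] add [lbmbc] -> 5 lines: osap atjw lbmbc bmp xwv
Hunk 2: at line 2 remove [lbmbc,bmp] add [cvzv] -> 4 lines: osap atjw cvzv xwv
Hunk 3: at line 1 remove [atjw] add [ifu] -> 4 lines: osap ifu cvzv xwv
Hunk 4: at line 1 remove [ifu,cvzv] add [rdnc,sau] -> 4 lines: osap rdnc sau xwv
Hunk 5: at line 2 remove [sau] add [jnvzf] -> 4 lines: osap rdnc jnvzf xwv
Hunk 6: at line 1 remove [rdnc,jnvzf] add [huat,wfe] -> 4 lines: osap huat wfe xwv
Final line count: 4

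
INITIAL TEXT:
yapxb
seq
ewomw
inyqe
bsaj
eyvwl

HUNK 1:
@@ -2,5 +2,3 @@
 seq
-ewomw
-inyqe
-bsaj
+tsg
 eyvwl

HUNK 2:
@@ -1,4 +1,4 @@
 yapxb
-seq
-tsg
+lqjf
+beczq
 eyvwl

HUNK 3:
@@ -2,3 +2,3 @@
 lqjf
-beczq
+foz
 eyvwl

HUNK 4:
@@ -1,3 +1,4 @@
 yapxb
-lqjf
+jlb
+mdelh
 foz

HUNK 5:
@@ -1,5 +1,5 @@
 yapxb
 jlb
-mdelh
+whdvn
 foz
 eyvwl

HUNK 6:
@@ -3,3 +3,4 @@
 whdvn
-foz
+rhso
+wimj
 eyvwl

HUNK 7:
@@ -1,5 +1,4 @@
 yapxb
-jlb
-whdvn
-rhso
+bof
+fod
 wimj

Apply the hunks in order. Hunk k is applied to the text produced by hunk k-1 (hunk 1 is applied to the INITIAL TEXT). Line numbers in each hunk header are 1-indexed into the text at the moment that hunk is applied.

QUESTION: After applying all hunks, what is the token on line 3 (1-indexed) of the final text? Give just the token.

Answer: fod

Derivation:
Hunk 1: at line 2 remove [ewomw,inyqe,bsaj] add [tsg] -> 4 lines: yapxb seq tsg eyvwl
Hunk 2: at line 1 remove [seq,tsg] add [lqjf,beczq] -> 4 lines: yapxb lqjf beczq eyvwl
Hunk 3: at line 2 remove [beczq] add [foz] -> 4 lines: yapxb lqjf foz eyvwl
Hunk 4: at line 1 remove [lqjf] add [jlb,mdelh] -> 5 lines: yapxb jlb mdelh foz eyvwl
Hunk 5: at line 1 remove [mdelh] add [whdvn] -> 5 lines: yapxb jlb whdvn foz eyvwl
Hunk 6: at line 3 remove [foz] add [rhso,wimj] -> 6 lines: yapxb jlb whdvn rhso wimj eyvwl
Hunk 7: at line 1 remove [jlb,whdvn,rhso] add [bof,fod] -> 5 lines: yapxb bof fod wimj eyvwl
Final line 3: fod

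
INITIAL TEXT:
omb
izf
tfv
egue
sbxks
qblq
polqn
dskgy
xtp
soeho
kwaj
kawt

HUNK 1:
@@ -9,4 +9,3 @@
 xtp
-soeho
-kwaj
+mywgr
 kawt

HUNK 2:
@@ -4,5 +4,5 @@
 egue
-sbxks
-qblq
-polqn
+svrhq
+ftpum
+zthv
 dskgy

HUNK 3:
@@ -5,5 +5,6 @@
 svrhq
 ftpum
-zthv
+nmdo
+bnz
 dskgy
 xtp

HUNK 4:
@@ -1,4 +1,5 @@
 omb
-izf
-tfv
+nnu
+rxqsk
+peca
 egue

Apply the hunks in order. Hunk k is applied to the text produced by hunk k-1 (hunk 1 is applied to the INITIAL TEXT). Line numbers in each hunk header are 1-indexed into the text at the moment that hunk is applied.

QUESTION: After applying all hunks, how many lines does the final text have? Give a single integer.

Answer: 13

Derivation:
Hunk 1: at line 9 remove [soeho,kwaj] add [mywgr] -> 11 lines: omb izf tfv egue sbxks qblq polqn dskgy xtp mywgr kawt
Hunk 2: at line 4 remove [sbxks,qblq,polqn] add [svrhq,ftpum,zthv] -> 11 lines: omb izf tfv egue svrhq ftpum zthv dskgy xtp mywgr kawt
Hunk 3: at line 5 remove [zthv] add [nmdo,bnz] -> 12 lines: omb izf tfv egue svrhq ftpum nmdo bnz dskgy xtp mywgr kawt
Hunk 4: at line 1 remove [izf,tfv] add [nnu,rxqsk,peca] -> 13 lines: omb nnu rxqsk peca egue svrhq ftpum nmdo bnz dskgy xtp mywgr kawt
Final line count: 13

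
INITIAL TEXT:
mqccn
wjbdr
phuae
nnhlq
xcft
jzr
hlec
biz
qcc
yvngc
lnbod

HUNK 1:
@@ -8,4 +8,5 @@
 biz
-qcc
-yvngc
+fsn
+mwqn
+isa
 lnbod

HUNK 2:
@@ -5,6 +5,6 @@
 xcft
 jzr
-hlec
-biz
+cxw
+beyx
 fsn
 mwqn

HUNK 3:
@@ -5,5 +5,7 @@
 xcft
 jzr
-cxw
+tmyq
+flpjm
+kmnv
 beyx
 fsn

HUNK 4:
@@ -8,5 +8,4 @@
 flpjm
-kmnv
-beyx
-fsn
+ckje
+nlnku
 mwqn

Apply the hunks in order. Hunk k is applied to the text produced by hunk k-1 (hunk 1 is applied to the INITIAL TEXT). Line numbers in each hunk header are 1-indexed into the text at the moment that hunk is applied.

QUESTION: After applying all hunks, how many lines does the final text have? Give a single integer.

Answer: 13

Derivation:
Hunk 1: at line 8 remove [qcc,yvngc] add [fsn,mwqn,isa] -> 12 lines: mqccn wjbdr phuae nnhlq xcft jzr hlec biz fsn mwqn isa lnbod
Hunk 2: at line 5 remove [hlec,biz] add [cxw,beyx] -> 12 lines: mqccn wjbdr phuae nnhlq xcft jzr cxw beyx fsn mwqn isa lnbod
Hunk 3: at line 5 remove [cxw] add [tmyq,flpjm,kmnv] -> 14 lines: mqccn wjbdr phuae nnhlq xcft jzr tmyq flpjm kmnv beyx fsn mwqn isa lnbod
Hunk 4: at line 8 remove [kmnv,beyx,fsn] add [ckje,nlnku] -> 13 lines: mqccn wjbdr phuae nnhlq xcft jzr tmyq flpjm ckje nlnku mwqn isa lnbod
Final line count: 13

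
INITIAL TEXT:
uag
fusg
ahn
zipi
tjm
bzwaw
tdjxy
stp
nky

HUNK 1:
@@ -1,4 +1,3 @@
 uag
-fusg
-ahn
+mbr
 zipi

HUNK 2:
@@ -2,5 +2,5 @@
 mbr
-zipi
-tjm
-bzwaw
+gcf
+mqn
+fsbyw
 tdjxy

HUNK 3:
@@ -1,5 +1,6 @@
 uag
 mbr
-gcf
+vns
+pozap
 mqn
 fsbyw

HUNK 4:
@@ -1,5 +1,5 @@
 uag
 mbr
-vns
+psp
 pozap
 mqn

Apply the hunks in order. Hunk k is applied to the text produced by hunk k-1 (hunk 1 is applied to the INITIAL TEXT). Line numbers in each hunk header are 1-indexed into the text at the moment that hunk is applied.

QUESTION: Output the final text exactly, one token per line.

Answer: uag
mbr
psp
pozap
mqn
fsbyw
tdjxy
stp
nky

Derivation:
Hunk 1: at line 1 remove [fusg,ahn] add [mbr] -> 8 lines: uag mbr zipi tjm bzwaw tdjxy stp nky
Hunk 2: at line 2 remove [zipi,tjm,bzwaw] add [gcf,mqn,fsbyw] -> 8 lines: uag mbr gcf mqn fsbyw tdjxy stp nky
Hunk 3: at line 1 remove [gcf] add [vns,pozap] -> 9 lines: uag mbr vns pozap mqn fsbyw tdjxy stp nky
Hunk 4: at line 1 remove [vns] add [psp] -> 9 lines: uag mbr psp pozap mqn fsbyw tdjxy stp nky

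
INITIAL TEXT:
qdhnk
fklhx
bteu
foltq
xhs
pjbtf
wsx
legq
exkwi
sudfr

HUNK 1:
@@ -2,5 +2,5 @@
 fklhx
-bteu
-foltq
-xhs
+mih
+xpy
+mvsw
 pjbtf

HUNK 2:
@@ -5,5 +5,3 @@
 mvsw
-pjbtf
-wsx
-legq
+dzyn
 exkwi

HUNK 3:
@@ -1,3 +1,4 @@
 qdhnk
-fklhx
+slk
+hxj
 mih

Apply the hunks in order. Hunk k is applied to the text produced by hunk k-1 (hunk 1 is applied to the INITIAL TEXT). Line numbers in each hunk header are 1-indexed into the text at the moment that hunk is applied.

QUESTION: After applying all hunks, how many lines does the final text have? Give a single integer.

Answer: 9

Derivation:
Hunk 1: at line 2 remove [bteu,foltq,xhs] add [mih,xpy,mvsw] -> 10 lines: qdhnk fklhx mih xpy mvsw pjbtf wsx legq exkwi sudfr
Hunk 2: at line 5 remove [pjbtf,wsx,legq] add [dzyn] -> 8 lines: qdhnk fklhx mih xpy mvsw dzyn exkwi sudfr
Hunk 3: at line 1 remove [fklhx] add [slk,hxj] -> 9 lines: qdhnk slk hxj mih xpy mvsw dzyn exkwi sudfr
Final line count: 9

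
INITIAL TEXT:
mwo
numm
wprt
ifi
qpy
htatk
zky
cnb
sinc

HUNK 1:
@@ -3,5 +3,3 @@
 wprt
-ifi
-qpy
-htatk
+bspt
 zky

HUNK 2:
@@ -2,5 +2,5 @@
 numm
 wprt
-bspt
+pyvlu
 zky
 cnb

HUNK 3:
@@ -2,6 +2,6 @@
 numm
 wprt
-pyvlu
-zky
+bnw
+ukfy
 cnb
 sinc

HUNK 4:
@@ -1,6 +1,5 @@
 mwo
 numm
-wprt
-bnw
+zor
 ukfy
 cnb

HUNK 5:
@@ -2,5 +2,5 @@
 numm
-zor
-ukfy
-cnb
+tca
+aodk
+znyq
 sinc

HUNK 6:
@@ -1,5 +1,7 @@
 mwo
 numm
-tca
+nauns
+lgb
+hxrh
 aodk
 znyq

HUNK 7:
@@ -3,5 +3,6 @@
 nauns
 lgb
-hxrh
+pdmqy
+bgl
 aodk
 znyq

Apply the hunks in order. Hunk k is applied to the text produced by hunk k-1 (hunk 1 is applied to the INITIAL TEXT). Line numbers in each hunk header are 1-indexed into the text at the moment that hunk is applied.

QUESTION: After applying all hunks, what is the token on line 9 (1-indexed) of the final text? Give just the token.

Answer: sinc

Derivation:
Hunk 1: at line 3 remove [ifi,qpy,htatk] add [bspt] -> 7 lines: mwo numm wprt bspt zky cnb sinc
Hunk 2: at line 2 remove [bspt] add [pyvlu] -> 7 lines: mwo numm wprt pyvlu zky cnb sinc
Hunk 3: at line 2 remove [pyvlu,zky] add [bnw,ukfy] -> 7 lines: mwo numm wprt bnw ukfy cnb sinc
Hunk 4: at line 1 remove [wprt,bnw] add [zor] -> 6 lines: mwo numm zor ukfy cnb sinc
Hunk 5: at line 2 remove [zor,ukfy,cnb] add [tca,aodk,znyq] -> 6 lines: mwo numm tca aodk znyq sinc
Hunk 6: at line 1 remove [tca] add [nauns,lgb,hxrh] -> 8 lines: mwo numm nauns lgb hxrh aodk znyq sinc
Hunk 7: at line 3 remove [hxrh] add [pdmqy,bgl] -> 9 lines: mwo numm nauns lgb pdmqy bgl aodk znyq sinc
Final line 9: sinc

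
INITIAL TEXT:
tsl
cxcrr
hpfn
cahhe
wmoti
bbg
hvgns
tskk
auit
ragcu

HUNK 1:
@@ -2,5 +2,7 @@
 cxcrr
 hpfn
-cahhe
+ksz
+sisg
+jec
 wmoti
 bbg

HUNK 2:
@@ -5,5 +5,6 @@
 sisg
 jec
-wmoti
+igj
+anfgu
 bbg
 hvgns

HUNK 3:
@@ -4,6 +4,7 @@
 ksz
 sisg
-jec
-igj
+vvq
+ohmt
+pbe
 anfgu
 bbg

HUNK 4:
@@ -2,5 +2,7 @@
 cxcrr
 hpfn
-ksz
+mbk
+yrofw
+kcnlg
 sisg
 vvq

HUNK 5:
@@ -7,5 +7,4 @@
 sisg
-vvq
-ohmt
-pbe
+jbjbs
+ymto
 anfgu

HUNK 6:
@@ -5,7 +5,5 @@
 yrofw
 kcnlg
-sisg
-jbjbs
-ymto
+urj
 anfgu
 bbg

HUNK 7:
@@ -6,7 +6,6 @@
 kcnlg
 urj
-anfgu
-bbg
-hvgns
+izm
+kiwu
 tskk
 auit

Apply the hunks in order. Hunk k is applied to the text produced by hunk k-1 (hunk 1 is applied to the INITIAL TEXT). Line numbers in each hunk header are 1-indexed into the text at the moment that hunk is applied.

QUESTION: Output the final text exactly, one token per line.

Answer: tsl
cxcrr
hpfn
mbk
yrofw
kcnlg
urj
izm
kiwu
tskk
auit
ragcu

Derivation:
Hunk 1: at line 2 remove [cahhe] add [ksz,sisg,jec] -> 12 lines: tsl cxcrr hpfn ksz sisg jec wmoti bbg hvgns tskk auit ragcu
Hunk 2: at line 5 remove [wmoti] add [igj,anfgu] -> 13 lines: tsl cxcrr hpfn ksz sisg jec igj anfgu bbg hvgns tskk auit ragcu
Hunk 3: at line 4 remove [jec,igj] add [vvq,ohmt,pbe] -> 14 lines: tsl cxcrr hpfn ksz sisg vvq ohmt pbe anfgu bbg hvgns tskk auit ragcu
Hunk 4: at line 2 remove [ksz] add [mbk,yrofw,kcnlg] -> 16 lines: tsl cxcrr hpfn mbk yrofw kcnlg sisg vvq ohmt pbe anfgu bbg hvgns tskk auit ragcu
Hunk 5: at line 7 remove [vvq,ohmt,pbe] add [jbjbs,ymto] -> 15 lines: tsl cxcrr hpfn mbk yrofw kcnlg sisg jbjbs ymto anfgu bbg hvgns tskk auit ragcu
Hunk 6: at line 5 remove [sisg,jbjbs,ymto] add [urj] -> 13 lines: tsl cxcrr hpfn mbk yrofw kcnlg urj anfgu bbg hvgns tskk auit ragcu
Hunk 7: at line 6 remove [anfgu,bbg,hvgns] add [izm,kiwu] -> 12 lines: tsl cxcrr hpfn mbk yrofw kcnlg urj izm kiwu tskk auit ragcu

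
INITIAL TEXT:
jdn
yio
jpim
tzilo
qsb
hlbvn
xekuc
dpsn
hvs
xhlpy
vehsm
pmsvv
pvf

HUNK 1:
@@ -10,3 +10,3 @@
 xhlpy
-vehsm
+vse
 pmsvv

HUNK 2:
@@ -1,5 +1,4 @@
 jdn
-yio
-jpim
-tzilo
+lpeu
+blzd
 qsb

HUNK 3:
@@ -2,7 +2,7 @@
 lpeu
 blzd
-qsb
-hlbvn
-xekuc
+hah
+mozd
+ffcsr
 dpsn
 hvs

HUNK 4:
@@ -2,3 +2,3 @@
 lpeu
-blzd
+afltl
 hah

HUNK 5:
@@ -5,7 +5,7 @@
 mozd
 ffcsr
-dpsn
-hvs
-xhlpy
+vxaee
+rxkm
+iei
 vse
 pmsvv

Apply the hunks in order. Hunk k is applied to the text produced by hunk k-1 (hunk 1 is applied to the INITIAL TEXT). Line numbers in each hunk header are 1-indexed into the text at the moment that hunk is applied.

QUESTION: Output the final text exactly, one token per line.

Hunk 1: at line 10 remove [vehsm] add [vse] -> 13 lines: jdn yio jpim tzilo qsb hlbvn xekuc dpsn hvs xhlpy vse pmsvv pvf
Hunk 2: at line 1 remove [yio,jpim,tzilo] add [lpeu,blzd] -> 12 lines: jdn lpeu blzd qsb hlbvn xekuc dpsn hvs xhlpy vse pmsvv pvf
Hunk 3: at line 2 remove [qsb,hlbvn,xekuc] add [hah,mozd,ffcsr] -> 12 lines: jdn lpeu blzd hah mozd ffcsr dpsn hvs xhlpy vse pmsvv pvf
Hunk 4: at line 2 remove [blzd] add [afltl] -> 12 lines: jdn lpeu afltl hah mozd ffcsr dpsn hvs xhlpy vse pmsvv pvf
Hunk 5: at line 5 remove [dpsn,hvs,xhlpy] add [vxaee,rxkm,iei] -> 12 lines: jdn lpeu afltl hah mozd ffcsr vxaee rxkm iei vse pmsvv pvf

Answer: jdn
lpeu
afltl
hah
mozd
ffcsr
vxaee
rxkm
iei
vse
pmsvv
pvf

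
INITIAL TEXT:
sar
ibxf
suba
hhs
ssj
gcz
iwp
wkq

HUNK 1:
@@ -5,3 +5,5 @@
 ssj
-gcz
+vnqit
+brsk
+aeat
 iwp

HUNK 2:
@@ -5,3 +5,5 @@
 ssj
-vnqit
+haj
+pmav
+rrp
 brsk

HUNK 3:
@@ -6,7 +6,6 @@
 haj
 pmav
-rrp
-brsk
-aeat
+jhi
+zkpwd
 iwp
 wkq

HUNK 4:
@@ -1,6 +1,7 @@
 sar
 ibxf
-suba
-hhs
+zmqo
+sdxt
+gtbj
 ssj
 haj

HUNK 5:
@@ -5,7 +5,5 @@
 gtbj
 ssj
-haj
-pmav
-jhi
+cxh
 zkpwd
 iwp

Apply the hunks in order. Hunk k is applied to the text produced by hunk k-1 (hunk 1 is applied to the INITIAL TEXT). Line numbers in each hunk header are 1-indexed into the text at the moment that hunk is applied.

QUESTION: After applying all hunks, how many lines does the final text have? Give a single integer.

Answer: 10

Derivation:
Hunk 1: at line 5 remove [gcz] add [vnqit,brsk,aeat] -> 10 lines: sar ibxf suba hhs ssj vnqit brsk aeat iwp wkq
Hunk 2: at line 5 remove [vnqit] add [haj,pmav,rrp] -> 12 lines: sar ibxf suba hhs ssj haj pmav rrp brsk aeat iwp wkq
Hunk 3: at line 6 remove [rrp,brsk,aeat] add [jhi,zkpwd] -> 11 lines: sar ibxf suba hhs ssj haj pmav jhi zkpwd iwp wkq
Hunk 4: at line 1 remove [suba,hhs] add [zmqo,sdxt,gtbj] -> 12 lines: sar ibxf zmqo sdxt gtbj ssj haj pmav jhi zkpwd iwp wkq
Hunk 5: at line 5 remove [haj,pmav,jhi] add [cxh] -> 10 lines: sar ibxf zmqo sdxt gtbj ssj cxh zkpwd iwp wkq
Final line count: 10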